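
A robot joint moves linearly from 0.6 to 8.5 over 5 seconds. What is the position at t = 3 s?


s = t/T = 3/5 = 0.6
p(t) = p0 + (pf-p0)*s
= 0.6 + (8.5 - 0.6) * 0.6
= 5.34


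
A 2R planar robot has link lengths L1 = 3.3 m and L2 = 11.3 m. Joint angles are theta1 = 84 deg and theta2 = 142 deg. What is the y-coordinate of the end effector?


Convert angles to radians: theta1 = 1.4661, theta2 = 2.4784
y = L1*sin(theta1) + L2*sin(theta1+theta2)
y = 3.2819 + -8.1285
y = -4.8466


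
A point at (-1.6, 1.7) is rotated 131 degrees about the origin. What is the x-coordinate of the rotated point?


x' = x*cos(theta) - y*sin(theta)
cos(131 deg) = -0.6561, sin(131 deg) = 0.7547
x' = -1.6 * -0.6561 - 1.7 * 0.7547
= 1.0497 - 1.283
= -0.2333


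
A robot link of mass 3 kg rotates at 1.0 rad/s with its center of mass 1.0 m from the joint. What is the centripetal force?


F = m * omega^2 * r
= 3 * 1.0^2 * 1.0
= 3 * 1.0 * 1.0
= 3.0 N


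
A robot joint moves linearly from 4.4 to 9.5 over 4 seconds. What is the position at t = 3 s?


s = t/T = 3/4 = 0.75
p(t) = p0 + (pf-p0)*s
= 4.4 + (9.5 - 4.4) * 0.75
= 8.225


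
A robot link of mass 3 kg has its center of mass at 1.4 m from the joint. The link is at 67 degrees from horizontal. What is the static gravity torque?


tau = m*g*L*cos(angle)
= 3 * 9.81 * 1.4 * cos(67 deg)
= 3 * 9.81 * 1.4 * 0.3907
= 16.0989 Nm


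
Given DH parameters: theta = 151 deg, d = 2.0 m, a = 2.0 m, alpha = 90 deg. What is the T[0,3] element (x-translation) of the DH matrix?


T[0,3] = a * cos(theta)
= 2.0 * cos(151 deg)
= 2.0 * -0.8746
= -1.7492


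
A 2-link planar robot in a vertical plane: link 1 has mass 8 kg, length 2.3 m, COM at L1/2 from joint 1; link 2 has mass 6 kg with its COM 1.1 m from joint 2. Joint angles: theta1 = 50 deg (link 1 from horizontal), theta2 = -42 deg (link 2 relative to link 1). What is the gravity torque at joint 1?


Horizontal distance from joint 1 to link-1 COM:
  x_c1 = (L1/2)*cos(t1) = 1.15 * 0.6428 = 0.7392 m
Horizontal distance from joint 1 to link-2 COM:
  x_c2 = L1*cos(t1) + Lc2*cos(t1+t2)
       = 2.3*0.6428 + 1.1*0.9903 = 2.5677 m
tau1 = m1*g*x_c1 + m2*g*x_c2
     = 8*9.81*0.7392 + 6*9.81*2.5677
     = 58.0129 + 151.1352
     = 209.1481 Nm


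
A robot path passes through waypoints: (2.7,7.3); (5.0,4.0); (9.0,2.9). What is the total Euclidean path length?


Segment lengths:
  seg1 = sqrt((2.3)^2 + (-3.3)^2) = 4.0224
  seg2 = sqrt((4.0)^2 + (-1.1)^2) = 4.1485
Total = 8.1709


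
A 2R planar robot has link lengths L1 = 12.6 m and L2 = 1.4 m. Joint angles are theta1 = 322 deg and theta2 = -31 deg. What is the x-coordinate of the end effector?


Convert angles to radians: theta1 = 5.62, theta2 = -0.5411
x = L1*cos(theta1) + L2*cos(theta1+theta2)
x = 9.9289 + 0.5017
x = 10.4307


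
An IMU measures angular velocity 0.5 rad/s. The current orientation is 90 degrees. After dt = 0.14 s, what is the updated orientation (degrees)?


delta_theta = w * dt = 0.5 * 0.14 = 0.07 rad
= 4.0107 deg
theta_new = 90 + 4.0107 = 94.0107 deg


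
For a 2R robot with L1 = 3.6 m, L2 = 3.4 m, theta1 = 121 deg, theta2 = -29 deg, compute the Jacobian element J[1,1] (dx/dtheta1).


J[1,1] = -L1*sin(t1) - L2*sin(t1+t2)
= -3.6*sin(121) - 3.4*sin(92)
= -6.4837


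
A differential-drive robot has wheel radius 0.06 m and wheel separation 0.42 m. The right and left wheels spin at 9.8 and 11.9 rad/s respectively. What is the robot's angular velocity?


vR = r*wR = 0.06*9.8 = 0.588 m/s
vL = r*wL = 0.06*11.9 = 0.714 m/s
v = (vR+vL)/2 = 0.651 m/s
omega = (vR-vL)/L = -0.3 rad/s
angular velocity = -0.3 rad/s


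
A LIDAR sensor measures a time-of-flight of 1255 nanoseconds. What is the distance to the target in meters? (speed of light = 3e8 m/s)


tof = 1255 ns = 1.255e-06 s
dist = c * tof / 2
= 3e8 * 1.255e-06 / 2
= 188.25 m


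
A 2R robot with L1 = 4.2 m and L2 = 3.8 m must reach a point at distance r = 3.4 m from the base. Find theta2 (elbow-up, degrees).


cos(theta2) = (r^2 - L1^2 - L2^2) / (2*L1*L2)
cos(theta2) = (11.56 - 17.64 - 14.44) / 31.92
cos(theta2) = -0.642857
theta2 = 130.0052 degrees


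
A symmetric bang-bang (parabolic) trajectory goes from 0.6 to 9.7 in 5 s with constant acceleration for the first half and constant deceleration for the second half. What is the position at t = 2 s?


Symmetric rest-to-rest: each phase covers (pf-p0)/2 in time T/2. 0.5*a*(T/2)^2 = (pf-p0)/2 => a = 4*(pf-p0)/T^2
a = 4*(9.7-0.6)/5^2 = 1.456
t = 2 is in the acceleration phase (t <= T/2).
p = p0 + 0.5*a*t^2 = 0.6 + 0.5*1.456*2^2
= 3.512


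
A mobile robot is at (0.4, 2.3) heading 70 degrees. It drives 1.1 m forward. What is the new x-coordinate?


x_new = x0 + d*cos(theta)
= 0.4 + 1.1*cos(70)
= 0.4 + 0.3762
= 0.7762


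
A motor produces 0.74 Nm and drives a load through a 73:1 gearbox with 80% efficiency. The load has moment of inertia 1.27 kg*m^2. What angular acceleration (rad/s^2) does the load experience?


tau_out = tau_motor * N * eta
= 0.74 * 73 * 0.8 = 43.216 Nm
alpha = tau_out / I = 43.216 / 1.27
= 34.0283 rad/s^2


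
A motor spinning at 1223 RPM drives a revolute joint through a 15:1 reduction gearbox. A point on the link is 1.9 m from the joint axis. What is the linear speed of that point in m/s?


omega_motor = 1223 * 2*pi/60 = 128.0723 rad/s
omega_joint = omega_motor / 15 = 8.5382 rad/s
v = omega_joint * r = 8.5382 * 1.9
= 16.2225 m/s


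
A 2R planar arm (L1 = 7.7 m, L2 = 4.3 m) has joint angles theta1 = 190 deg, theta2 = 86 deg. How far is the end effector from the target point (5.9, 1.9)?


End effector via forward kinematics:
x = L1*cos(t1) + L2*cos(t1+t2) = -7.1335
y = L1*sin(t1) + L2*sin(t1+t2) = -5.6135
Distance to target:
d = sqrt((5.9 - -7.1335)^2 + (1.9 - -5.6135)^2)
= sqrt(169.8734 + 56.4532)
= 15.0442 m


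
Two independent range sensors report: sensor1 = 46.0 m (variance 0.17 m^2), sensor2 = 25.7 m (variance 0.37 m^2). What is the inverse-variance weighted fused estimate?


w1 = (1/var1) / (1/var1 + 1/var2)
   = 5.8824 / (5.8824 + 2.7027) = 0.6852
w2 = 1 - w1 = 0.3148
fused = w1*s1 + w2*s2 = 31.5185 + 8.0907
= 39.6093 m


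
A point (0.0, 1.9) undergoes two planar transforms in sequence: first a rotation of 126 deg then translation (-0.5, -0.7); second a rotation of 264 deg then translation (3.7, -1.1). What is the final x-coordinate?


After transform 1:
x1 = cos(126)*0.0 - sin(126)*1.9 + -0.5 = -2.0371
y1 = sin(126)*0.0 + cos(126)*1.9 + -0.7 = -1.8168
After transform 2:
x2 = cos(264)*-2.0371 - sin(264)*-1.8168 + 3.7
= 2.1061


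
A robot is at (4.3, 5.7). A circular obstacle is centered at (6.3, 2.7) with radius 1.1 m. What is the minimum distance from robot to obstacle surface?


center_dist = sqrt((4.3-6.3)^2 + (5.7-2.7)^2)
= sqrt(4.0 + 9.0)
= 3.6056
min_dist = center_dist - radius = 3.6056 - 1.1 = 2.5056 m


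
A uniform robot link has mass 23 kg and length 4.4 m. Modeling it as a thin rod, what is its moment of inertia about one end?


I = (1/3) * m * L^2
= (1/3) * 23 * 4.4^2
= 0.333333 * 23 * 19.36
= 148.4267 kg*m^2


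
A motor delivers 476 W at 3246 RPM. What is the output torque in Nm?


omega = 3246 * 2*pi/60 = 339.9203 rad/s
tau = P / omega = 476 / 339.9203
= 1.4003 Nm


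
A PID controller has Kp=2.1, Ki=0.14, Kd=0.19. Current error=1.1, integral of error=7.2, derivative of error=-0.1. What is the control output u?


u = Kp*e + Ki*int(e) + Kd*de/dt
= 2.1*1.1 + 0.14*7.2 + 0.19*(-0.1)
= 2.31 + 1.008 + -0.019
= 3.299


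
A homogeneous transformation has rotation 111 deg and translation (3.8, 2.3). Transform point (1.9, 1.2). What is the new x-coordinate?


x' = cos(theta)*px - sin(theta)*py + tx
= -0.3584*1.9 - 0.9336*1.2 + 3.8
= 1.9988


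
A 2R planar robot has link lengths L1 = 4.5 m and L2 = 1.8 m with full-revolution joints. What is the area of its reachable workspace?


r_max = L1 + L2 = 6.3 m
r_min = |L1 - L2| = 2.7 m
Area = pi*(r_max^2 - r_min^2)
= pi*(39.69 - 7.29)
= pi * 32.4
= 101.7876 m^2


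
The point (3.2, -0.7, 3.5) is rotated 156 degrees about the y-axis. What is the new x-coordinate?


Rotation about y-axis: x' = x*cos(theta) + z*sin(theta)
= 3.2 * -0.9135 + 3.5 * 0.4067
= -1.4998


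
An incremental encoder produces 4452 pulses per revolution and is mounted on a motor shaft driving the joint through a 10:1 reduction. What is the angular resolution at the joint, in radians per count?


counts per rev = 4452
effective counts at joint = 4452 * 10 = 44520
resolution = 2*pi / 44520
= 1.4113e-04 rad/count


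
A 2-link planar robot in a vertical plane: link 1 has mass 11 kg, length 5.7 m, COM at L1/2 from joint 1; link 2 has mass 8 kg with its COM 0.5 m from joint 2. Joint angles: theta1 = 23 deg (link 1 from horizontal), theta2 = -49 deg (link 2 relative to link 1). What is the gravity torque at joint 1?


Horizontal distance from joint 1 to link-1 COM:
  x_c1 = (L1/2)*cos(t1) = 2.85 * 0.9205 = 2.6234 m
Horizontal distance from joint 1 to link-2 COM:
  x_c2 = L1*cos(t1) + Lc2*cos(t1+t2)
       = 5.7*0.9205 + 0.5*0.8988 = 5.6963 m
tau1 = m1*g*x_c1 + m2*g*x_c2
     = 11*9.81*2.6234 + 8*9.81*5.6963
     = 283.0953 + 447.0436
     = 730.1389 Nm


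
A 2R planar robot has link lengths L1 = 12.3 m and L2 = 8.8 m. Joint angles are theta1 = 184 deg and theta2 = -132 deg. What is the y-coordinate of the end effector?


Convert angles to radians: theta1 = 3.2114, theta2 = -2.3038
y = L1*sin(theta1) + L2*sin(theta1+theta2)
y = -0.858 + 6.9345
y = 6.0765


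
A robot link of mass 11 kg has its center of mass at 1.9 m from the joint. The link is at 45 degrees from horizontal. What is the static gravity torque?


tau = m*g*L*cos(angle)
= 11 * 9.81 * 1.9 * cos(45 deg)
= 11 * 9.81 * 1.9 * 0.7071
= 144.9774 Nm


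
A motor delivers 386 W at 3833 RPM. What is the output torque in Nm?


omega = 3833 * 2*pi/60 = 401.3908 rad/s
tau = P / omega = 386 / 401.3908
= 0.9617 Nm


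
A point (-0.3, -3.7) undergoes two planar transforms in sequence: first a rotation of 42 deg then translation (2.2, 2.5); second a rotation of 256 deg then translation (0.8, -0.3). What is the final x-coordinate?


After transform 1:
x1 = cos(42)*-0.3 - sin(42)*-3.7 + 2.2 = 4.4528
y1 = sin(42)*-0.3 + cos(42)*-3.7 + 2.5 = -0.4504
After transform 2:
x2 = cos(256)*4.4528 - sin(256)*-0.4504 + 0.8
= -0.7142


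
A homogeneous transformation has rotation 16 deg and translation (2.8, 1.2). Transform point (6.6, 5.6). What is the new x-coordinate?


x' = cos(theta)*px - sin(theta)*py + tx
= 0.9613*6.6 - 0.2756*5.6 + 2.8
= 7.6008


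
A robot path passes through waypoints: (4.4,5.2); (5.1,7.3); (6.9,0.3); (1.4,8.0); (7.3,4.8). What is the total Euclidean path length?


Segment lengths:
  seg1 = sqrt((0.7)^2 + (2.1)^2) = 2.2136
  seg2 = sqrt((1.8)^2 + (-7.0)^2) = 7.2277
  seg3 = sqrt((-5.5)^2 + (7.7)^2) = 9.4626
  seg4 = sqrt((5.9)^2 + (-3.2)^2) = 6.7119
Total = 25.6158


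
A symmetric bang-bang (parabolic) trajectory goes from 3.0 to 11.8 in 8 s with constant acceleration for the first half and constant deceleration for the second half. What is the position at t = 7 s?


Symmetric rest-to-rest: each phase covers (pf-p0)/2 in time T/2. 0.5*a*(T/2)^2 = (pf-p0)/2 => a = 4*(pf-p0)/T^2
a = 4*(11.8-3.0)/8^2 = 0.55
t = 7 is in the deceleration phase (t > T/2).
p = pf - 0.5*a*(T-t)^2 = 11.8 - 0.5*0.55*1^2
= 11.525


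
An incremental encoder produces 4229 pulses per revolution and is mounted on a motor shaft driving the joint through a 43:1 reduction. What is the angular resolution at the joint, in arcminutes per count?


counts per rev = 4229
effective counts at joint = 4229 * 43 = 181847
resolution = 360*60 / 181847
= 0.1188 arcmin/count


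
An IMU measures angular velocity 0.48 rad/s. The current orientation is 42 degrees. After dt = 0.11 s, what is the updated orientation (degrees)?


delta_theta = w * dt = 0.48 * 0.11 = 0.0528 rad
= 3.0252 deg
theta_new = 42 + 3.0252 = 45.0252 deg


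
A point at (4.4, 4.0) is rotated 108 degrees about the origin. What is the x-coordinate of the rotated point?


x' = x*cos(theta) - y*sin(theta)
cos(108 deg) = -0.309, sin(108 deg) = 0.9511
x' = 4.4 * -0.309 - 4.0 * 0.9511
= -1.3597 - 3.8042
= -5.1639


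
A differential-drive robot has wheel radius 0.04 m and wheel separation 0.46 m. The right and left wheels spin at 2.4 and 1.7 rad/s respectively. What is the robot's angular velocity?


vR = r*wR = 0.04*2.4 = 0.096 m/s
vL = r*wL = 0.04*1.7 = 0.068 m/s
v = (vR+vL)/2 = 0.082 m/s
omega = (vR-vL)/L = 0.0609 rad/s
angular velocity = 0.0609 rad/s


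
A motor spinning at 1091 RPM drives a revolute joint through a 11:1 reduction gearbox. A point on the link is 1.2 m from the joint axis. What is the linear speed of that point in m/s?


omega_motor = 1091 * 2*pi/60 = 114.2493 rad/s
omega_joint = omega_motor / 11 = 10.3863 rad/s
v = omega_joint * r = 10.3863 * 1.2
= 12.4636 m/s


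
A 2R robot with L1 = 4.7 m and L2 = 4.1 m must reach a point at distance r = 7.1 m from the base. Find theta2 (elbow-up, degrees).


cos(theta2) = (r^2 - L1^2 - L2^2) / (2*L1*L2)
cos(theta2) = (50.41 - 22.09 - 16.81) / 38.54
cos(theta2) = 0.298651
theta2 = 72.6234 degrees


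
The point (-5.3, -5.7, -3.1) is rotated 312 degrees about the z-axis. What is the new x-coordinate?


Rotation about z-axis: x' = x*cos(theta) - y*sin(theta)
= -5.3 * 0.6691 - -5.7 * -0.7431
= -7.7823


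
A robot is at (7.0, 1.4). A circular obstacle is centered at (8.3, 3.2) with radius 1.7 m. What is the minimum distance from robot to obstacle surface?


center_dist = sqrt((7.0-8.3)^2 + (1.4-3.2)^2)
= sqrt(1.69 + 3.24)
= 2.2204
min_dist = center_dist - radius = 2.2204 - 1.7 = 0.5204 m


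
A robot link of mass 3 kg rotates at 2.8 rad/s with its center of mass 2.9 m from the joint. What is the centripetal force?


F = m * omega^2 * r
= 3 * 2.8^2 * 2.9
= 3 * 7.84 * 2.9
= 68.208 N


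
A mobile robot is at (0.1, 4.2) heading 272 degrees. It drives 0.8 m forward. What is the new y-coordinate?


y_new = y0 + d*sin(theta)
= 4.2 + 0.8*sin(272)
= 4.2 + -0.7995
= 3.4005


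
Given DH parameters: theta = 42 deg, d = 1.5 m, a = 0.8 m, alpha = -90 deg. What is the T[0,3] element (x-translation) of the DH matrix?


T[0,3] = a * cos(theta)
= 0.8 * cos(42 deg)
= 0.8 * 0.7431
= 0.5945


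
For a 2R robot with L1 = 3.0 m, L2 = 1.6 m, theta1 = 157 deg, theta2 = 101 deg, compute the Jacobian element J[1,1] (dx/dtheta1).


J[1,1] = -L1*sin(t1) - L2*sin(t1+t2)
= -3.0*sin(157) - 1.6*sin(258)
= 0.3928


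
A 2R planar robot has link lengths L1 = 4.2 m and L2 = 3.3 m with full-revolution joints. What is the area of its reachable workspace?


r_max = L1 + L2 = 7.5 m
r_min = |L1 - L2| = 0.9 m
Area = pi*(r_max^2 - r_min^2)
= pi*(56.25 - 0.81)
= pi * 55.44
= 174.1699 m^2


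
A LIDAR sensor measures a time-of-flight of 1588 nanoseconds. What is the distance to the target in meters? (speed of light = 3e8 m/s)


tof = 1588 ns = 1.588e-06 s
dist = c * tof / 2
= 3e8 * 1.588e-06 / 2
= 238.2 m


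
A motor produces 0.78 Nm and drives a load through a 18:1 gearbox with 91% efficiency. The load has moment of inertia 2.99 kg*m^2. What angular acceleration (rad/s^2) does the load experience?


tau_out = tau_motor * N * eta
= 0.78 * 18 * 0.91 = 12.7764 Nm
alpha = tau_out / I = 12.7764 / 2.99
= 4.273 rad/s^2


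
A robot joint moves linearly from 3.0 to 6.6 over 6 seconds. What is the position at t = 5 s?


s = t/T = 5/6 = 0.8333
p(t) = p0 + (pf-p0)*s
= 3.0 + (6.6 - 3.0) * 0.8333
= 6.0


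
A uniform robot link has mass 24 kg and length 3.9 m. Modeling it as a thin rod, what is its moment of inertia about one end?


I = (1/3) * m * L^2
= (1/3) * 24 * 3.9^2
= 0.333333 * 24 * 15.21
= 121.68 kg*m^2


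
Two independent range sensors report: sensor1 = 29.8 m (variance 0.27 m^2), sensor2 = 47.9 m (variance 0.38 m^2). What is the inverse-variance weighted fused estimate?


w1 = (1/var1) / (1/var1 + 1/var2)
   = 3.7037 / (3.7037 + 2.6316) = 0.5846
w2 = 1 - w1 = 0.4154
fused = w1*s1 + w2*s2 = 17.4215 + 19.8969
= 37.3185 m


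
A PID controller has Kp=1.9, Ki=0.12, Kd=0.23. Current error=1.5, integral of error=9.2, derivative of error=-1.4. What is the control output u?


u = Kp*e + Ki*int(e) + Kd*de/dt
= 1.9*1.5 + 0.12*9.2 + 0.23*(-1.4)
= 2.85 + 1.104 + -0.322
= 3.632


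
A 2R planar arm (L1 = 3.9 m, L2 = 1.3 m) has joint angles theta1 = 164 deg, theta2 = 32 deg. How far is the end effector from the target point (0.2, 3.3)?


End effector via forward kinematics:
x = L1*cos(t1) + L2*cos(t1+t2) = -4.9986
y = L1*sin(t1) + L2*sin(t1+t2) = 0.7167
Distance to target:
d = sqrt((0.2 - -4.9986)^2 + (3.3 - 0.7167)^2)
= sqrt(27.025 + 6.6737)
= 5.8051 m


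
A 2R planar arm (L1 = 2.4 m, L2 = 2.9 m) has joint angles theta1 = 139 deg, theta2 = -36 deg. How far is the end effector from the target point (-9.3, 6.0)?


End effector via forward kinematics:
x = L1*cos(t1) + L2*cos(t1+t2) = -2.4637
y = L1*sin(t1) + L2*sin(t1+t2) = 4.4002
Distance to target:
d = sqrt((-9.3 - -2.4637)^2 + (6.0 - 4.4002)^2)
= sqrt(46.7355 + 2.5593)
= 7.021 m


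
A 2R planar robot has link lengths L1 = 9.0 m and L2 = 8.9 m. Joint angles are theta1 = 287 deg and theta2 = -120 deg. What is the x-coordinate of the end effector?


Convert angles to radians: theta1 = 5.0091, theta2 = -2.0944
x = L1*cos(theta1) + L2*cos(theta1+theta2)
x = 2.6313 + -8.6719
x = -6.0405


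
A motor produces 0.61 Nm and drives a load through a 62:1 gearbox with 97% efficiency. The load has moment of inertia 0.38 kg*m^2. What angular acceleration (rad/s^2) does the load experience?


tau_out = tau_motor * N * eta
= 0.61 * 62 * 0.97 = 36.6854 Nm
alpha = tau_out / I = 36.6854 / 0.38
= 96.5405 rad/s^2


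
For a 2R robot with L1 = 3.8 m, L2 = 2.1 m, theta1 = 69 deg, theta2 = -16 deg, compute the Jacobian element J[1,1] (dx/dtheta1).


J[1,1] = -L1*sin(t1) - L2*sin(t1+t2)
= -3.8*sin(69) - 2.1*sin(53)
= -5.2247


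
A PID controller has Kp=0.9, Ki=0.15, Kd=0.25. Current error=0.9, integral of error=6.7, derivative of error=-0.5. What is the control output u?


u = Kp*e + Ki*int(e) + Kd*de/dt
= 0.9*0.9 + 0.15*6.7 + 0.25*(-0.5)
= 0.81 + 1.005 + -0.125
= 1.69


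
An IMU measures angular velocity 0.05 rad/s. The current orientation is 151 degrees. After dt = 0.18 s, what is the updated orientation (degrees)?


delta_theta = w * dt = 0.05 * 0.18 = 0.009 rad
= 0.5157 deg
theta_new = 151 + 0.5157 = 151.5157 deg


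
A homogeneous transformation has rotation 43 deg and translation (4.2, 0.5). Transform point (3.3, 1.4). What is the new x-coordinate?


x' = cos(theta)*px - sin(theta)*py + tx
= 0.7314*3.3 - 0.682*1.4 + 4.2
= 5.6587


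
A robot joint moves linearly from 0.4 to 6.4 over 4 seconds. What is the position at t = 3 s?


s = t/T = 3/4 = 0.75
p(t) = p0 + (pf-p0)*s
= 0.4 + (6.4 - 0.4) * 0.75
= 4.9


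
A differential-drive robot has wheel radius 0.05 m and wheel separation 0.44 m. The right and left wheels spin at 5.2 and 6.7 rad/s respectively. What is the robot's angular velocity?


vR = r*wR = 0.05*5.2 = 0.26 m/s
vL = r*wL = 0.05*6.7 = 0.335 m/s
v = (vR+vL)/2 = 0.2975 m/s
omega = (vR-vL)/L = -0.1705 rad/s
angular velocity = -0.1705 rad/s


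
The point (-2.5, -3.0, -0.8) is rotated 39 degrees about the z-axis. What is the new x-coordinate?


Rotation about z-axis: x' = x*cos(theta) - y*sin(theta)
= -2.5 * 0.7771 - -3.0 * 0.6293
= -0.0549


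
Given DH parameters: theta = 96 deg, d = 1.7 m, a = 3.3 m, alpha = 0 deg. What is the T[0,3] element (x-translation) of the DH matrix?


T[0,3] = a * cos(theta)
= 3.3 * cos(96 deg)
= 3.3 * -0.1045
= -0.3449


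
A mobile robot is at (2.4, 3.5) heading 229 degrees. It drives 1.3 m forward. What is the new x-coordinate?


x_new = x0 + d*cos(theta)
= 2.4 + 1.3*cos(229)
= 2.4 + -0.8529
= 1.5471


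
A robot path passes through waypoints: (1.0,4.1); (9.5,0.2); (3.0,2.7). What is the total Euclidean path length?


Segment lengths:
  seg1 = sqrt((8.5)^2 + (-3.9)^2) = 9.352
  seg2 = sqrt((-6.5)^2 + (2.5)^2) = 6.9642
Total = 16.3162


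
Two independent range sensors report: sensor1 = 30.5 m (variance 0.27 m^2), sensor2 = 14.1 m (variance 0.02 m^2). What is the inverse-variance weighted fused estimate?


w1 = (1/var1) / (1/var1 + 1/var2)
   = 3.7037 / (3.7037 + 50.0) = 0.069
w2 = 1 - w1 = 0.931
fused = w1*s1 + w2*s2 = 2.1034 + 13.1276
= 15.231 m


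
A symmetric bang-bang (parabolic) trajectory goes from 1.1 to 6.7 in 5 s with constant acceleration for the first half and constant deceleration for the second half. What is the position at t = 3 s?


Symmetric rest-to-rest: each phase covers (pf-p0)/2 in time T/2. 0.5*a*(T/2)^2 = (pf-p0)/2 => a = 4*(pf-p0)/T^2
a = 4*(6.7-1.1)/5^2 = 0.896
t = 3 is in the deceleration phase (t > T/2).
p = pf - 0.5*a*(T-t)^2 = 6.7 - 0.5*0.896*2^2
= 4.908


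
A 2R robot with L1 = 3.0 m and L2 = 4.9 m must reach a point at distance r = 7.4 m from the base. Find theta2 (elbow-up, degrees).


cos(theta2) = (r^2 - L1^2 - L2^2) / (2*L1*L2)
cos(theta2) = (54.76 - 9.0 - 24.01) / 29.4
cos(theta2) = 0.739796
theta2 = 42.286 degrees


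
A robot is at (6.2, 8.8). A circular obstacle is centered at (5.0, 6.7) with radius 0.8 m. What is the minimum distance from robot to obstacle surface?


center_dist = sqrt((6.2-5.0)^2 + (8.8-6.7)^2)
= sqrt(1.44 + 4.41)
= 2.4187
min_dist = center_dist - radius = 2.4187 - 0.8 = 1.6187 m


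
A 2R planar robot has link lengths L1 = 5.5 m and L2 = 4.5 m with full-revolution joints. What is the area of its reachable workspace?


r_max = L1 + L2 = 10.0 m
r_min = |L1 - L2| = 1.0 m
Area = pi*(r_max^2 - r_min^2)
= pi*(100.0 - 1.0)
= pi * 99.0
= 311.0177 m^2


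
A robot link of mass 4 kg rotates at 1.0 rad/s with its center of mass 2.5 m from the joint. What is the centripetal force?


F = m * omega^2 * r
= 4 * 1.0^2 * 2.5
= 4 * 1.0 * 2.5
= 10.0 N


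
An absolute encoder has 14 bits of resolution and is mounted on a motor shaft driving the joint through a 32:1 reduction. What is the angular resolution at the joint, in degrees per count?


counts = 2^14 = 16384
effective counts at joint = 16384 * 32 = 524288
resolution = 360 / 524288
= 6.8665e-04 deg/count


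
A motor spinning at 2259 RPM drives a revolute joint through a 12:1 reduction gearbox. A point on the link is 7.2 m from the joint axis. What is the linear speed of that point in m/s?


omega_motor = 2259 * 2*pi/60 = 236.5619 rad/s
omega_joint = omega_motor / 12 = 19.7135 rad/s
v = omega_joint * r = 19.7135 * 7.2
= 141.9372 m/s


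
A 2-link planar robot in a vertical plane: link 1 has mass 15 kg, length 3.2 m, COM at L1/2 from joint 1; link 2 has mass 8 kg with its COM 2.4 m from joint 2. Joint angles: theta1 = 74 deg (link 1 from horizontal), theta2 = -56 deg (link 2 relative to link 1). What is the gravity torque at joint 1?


Horizontal distance from joint 1 to link-1 COM:
  x_c1 = (L1/2)*cos(t1) = 1.6 * 0.2756 = 0.441 m
Horizontal distance from joint 1 to link-2 COM:
  x_c2 = L1*cos(t1) + Lc2*cos(t1+t2)
       = 3.2*0.2756 + 2.4*0.9511 = 3.1646 m
tau1 = m1*g*x_c1 + m2*g*x_c2
     = 15*9.81*0.441 + 8*9.81*3.1646
     = 64.8961 + 248.3559
     = 313.2519 Nm


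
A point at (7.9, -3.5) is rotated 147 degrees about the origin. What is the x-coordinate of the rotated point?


x' = x*cos(theta) - y*sin(theta)
cos(147 deg) = -0.8387, sin(147 deg) = 0.5446
x' = 7.9 * -0.8387 - -3.5 * 0.5446
= -6.6255 - -1.9062
= -4.7193


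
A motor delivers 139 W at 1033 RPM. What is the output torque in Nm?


omega = 1033 * 2*pi/60 = 108.1755 rad/s
tau = P / omega = 139 / 108.1755
= 1.2849 Nm


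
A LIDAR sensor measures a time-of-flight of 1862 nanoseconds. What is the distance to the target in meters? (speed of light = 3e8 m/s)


tof = 1862 ns = 1.862e-06 s
dist = c * tof / 2
= 3e8 * 1.862e-06 / 2
= 279.3 m


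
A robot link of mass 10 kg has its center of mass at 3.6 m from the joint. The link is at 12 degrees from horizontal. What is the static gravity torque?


tau = m*g*L*cos(angle)
= 10 * 9.81 * 3.6 * cos(12 deg)
= 10 * 9.81 * 3.6 * 0.9781
= 345.4426 Nm


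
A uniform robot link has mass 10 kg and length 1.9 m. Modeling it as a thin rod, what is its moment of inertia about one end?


I = (1/3) * m * L^2
= (1/3) * 10 * 1.9^2
= 0.333333 * 10 * 3.61
= 12.0333 kg*m^2


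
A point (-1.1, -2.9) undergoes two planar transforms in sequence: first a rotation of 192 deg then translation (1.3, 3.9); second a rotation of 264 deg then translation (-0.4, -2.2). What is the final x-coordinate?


After transform 1:
x1 = cos(192)*-1.1 - sin(192)*-2.9 + 1.3 = 1.773
y1 = sin(192)*-1.1 + cos(192)*-2.9 + 3.9 = 6.9653
After transform 2:
x2 = cos(264)*1.773 - sin(264)*6.9653 + -0.4
= 6.3418


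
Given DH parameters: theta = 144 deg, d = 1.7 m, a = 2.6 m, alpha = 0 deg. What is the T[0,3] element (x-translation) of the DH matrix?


T[0,3] = a * cos(theta)
= 2.6 * cos(144 deg)
= 2.6 * -0.809
= -2.1034


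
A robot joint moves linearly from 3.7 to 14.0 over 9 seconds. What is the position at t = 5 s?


s = t/T = 5/9 = 0.5556
p(t) = p0 + (pf-p0)*s
= 3.7 + (14.0 - 3.7) * 0.5556
= 9.4222


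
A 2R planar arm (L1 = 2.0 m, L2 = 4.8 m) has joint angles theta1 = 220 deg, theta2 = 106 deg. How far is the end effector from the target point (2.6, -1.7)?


End effector via forward kinematics:
x = L1*cos(t1) + L2*cos(t1+t2) = 2.4473
y = L1*sin(t1) + L2*sin(t1+t2) = -3.9697
Distance to target:
d = sqrt((2.6 - 2.4473)^2 + (-1.7 - -3.9697)^2)
= sqrt(0.0233 + 5.1515)
= 2.2748 m


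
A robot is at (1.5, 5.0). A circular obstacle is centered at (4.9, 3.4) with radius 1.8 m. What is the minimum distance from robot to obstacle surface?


center_dist = sqrt((1.5-4.9)^2 + (5.0-3.4)^2)
= sqrt(11.56 + 2.56)
= 3.7577
min_dist = center_dist - radius = 3.7577 - 1.8 = 1.9577 m


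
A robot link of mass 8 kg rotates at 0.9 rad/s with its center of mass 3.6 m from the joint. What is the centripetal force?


F = m * omega^2 * r
= 8 * 0.9^2 * 3.6
= 8 * 0.81 * 3.6
= 23.328 N


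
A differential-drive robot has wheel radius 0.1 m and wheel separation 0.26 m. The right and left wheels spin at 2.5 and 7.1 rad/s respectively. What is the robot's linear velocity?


vR = r*wR = 0.1*2.5 = 0.25 m/s
vL = r*wL = 0.1*7.1 = 0.71 m/s
v = (vR+vL)/2 = 0.48 m/s
omega = (vR-vL)/L = -1.7692 rad/s
linear velocity = 0.48 m/s


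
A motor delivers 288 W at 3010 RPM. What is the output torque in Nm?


omega = 3010 * 2*pi/60 = 315.2065 rad/s
tau = P / omega = 288 / 315.2065
= 0.9137 Nm


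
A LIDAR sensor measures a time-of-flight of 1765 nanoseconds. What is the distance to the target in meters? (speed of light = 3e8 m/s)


tof = 1765 ns = 1.765e-06 s
dist = c * tof / 2
= 3e8 * 1.765e-06 / 2
= 264.75 m


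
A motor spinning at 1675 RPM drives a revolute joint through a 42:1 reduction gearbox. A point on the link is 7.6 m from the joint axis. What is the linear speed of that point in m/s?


omega_motor = 1675 * 2*pi/60 = 175.4056 rad/s
omega_joint = omega_motor / 42 = 4.1763 rad/s
v = omega_joint * r = 4.1763 * 7.6
= 31.7401 m/s


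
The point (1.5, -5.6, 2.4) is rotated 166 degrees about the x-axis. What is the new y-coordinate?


Rotation about x-axis: y' = y*cos(theta) - z*sin(theta)
= -5.6 * -0.9703 - 2.4 * 0.2419
= 4.853


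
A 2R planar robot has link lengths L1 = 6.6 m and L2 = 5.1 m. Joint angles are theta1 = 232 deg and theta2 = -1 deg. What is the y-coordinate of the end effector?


Convert angles to radians: theta1 = 4.0492, theta2 = -0.0175
y = L1*sin(theta1) + L2*sin(theta1+theta2)
y = -5.2009 + -3.9634
y = -9.1643


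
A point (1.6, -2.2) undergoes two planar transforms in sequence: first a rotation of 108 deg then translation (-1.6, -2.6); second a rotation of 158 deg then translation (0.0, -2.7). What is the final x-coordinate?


After transform 1:
x1 = cos(108)*1.6 - sin(108)*-2.2 + -1.6 = -0.0021
y1 = sin(108)*1.6 + cos(108)*-2.2 + -2.6 = -0.3985
After transform 2:
x2 = cos(158)*-0.0021 - sin(158)*-0.3985 + 0.0
= 0.1512


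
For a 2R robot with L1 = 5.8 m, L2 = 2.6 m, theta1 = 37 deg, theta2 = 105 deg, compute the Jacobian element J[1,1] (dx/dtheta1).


J[1,1] = -L1*sin(t1) - L2*sin(t1+t2)
= -5.8*sin(37) - 2.6*sin(142)
= -5.0912


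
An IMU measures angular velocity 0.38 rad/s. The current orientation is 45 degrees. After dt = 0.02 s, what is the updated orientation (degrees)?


delta_theta = w * dt = 0.38 * 0.02 = 0.0076 rad
= 0.4354 deg
theta_new = 45 + 0.4354 = 45.4354 deg


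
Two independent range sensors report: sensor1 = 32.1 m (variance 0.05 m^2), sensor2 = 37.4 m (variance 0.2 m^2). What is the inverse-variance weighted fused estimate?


w1 = (1/var1) / (1/var1 + 1/var2)
   = 20.0 / (20.0 + 5.0) = 0.8
w2 = 1 - w1 = 0.2
fused = w1*s1 + w2*s2 = 25.68 + 7.48
= 33.16 m


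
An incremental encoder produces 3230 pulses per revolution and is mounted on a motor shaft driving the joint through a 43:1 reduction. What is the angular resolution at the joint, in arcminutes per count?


counts per rev = 3230
effective counts at joint = 3230 * 43 = 138890
resolution = 360*60 / 138890
= 0.1555 arcmin/count


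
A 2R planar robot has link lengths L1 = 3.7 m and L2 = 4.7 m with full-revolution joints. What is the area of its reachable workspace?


r_max = L1 + L2 = 8.4 m
r_min = |L1 - L2| = 1.0 m
Area = pi*(r_max^2 - r_min^2)
= pi*(70.56 - 1.0)
= pi * 69.56
= 218.5292 m^2


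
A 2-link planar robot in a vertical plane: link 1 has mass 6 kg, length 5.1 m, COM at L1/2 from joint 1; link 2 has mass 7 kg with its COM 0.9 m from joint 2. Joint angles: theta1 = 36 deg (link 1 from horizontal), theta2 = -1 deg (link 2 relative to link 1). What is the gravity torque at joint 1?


Horizontal distance from joint 1 to link-1 COM:
  x_c1 = (L1/2)*cos(t1) = 2.55 * 0.809 = 2.063 m
Horizontal distance from joint 1 to link-2 COM:
  x_c2 = L1*cos(t1) + Lc2*cos(t1+t2)
       = 5.1*0.809 + 0.9*0.8192 = 4.8632 m
tau1 = m1*g*x_c1 + m2*g*x_c2
     = 6*9.81*2.063 + 7*9.81*4.8632
     = 121.4278 + 333.9576
     = 455.3853 Nm


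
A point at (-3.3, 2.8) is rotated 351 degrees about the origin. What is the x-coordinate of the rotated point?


x' = x*cos(theta) - y*sin(theta)
cos(351 deg) = 0.9877, sin(351 deg) = -0.1564
x' = -3.3 * 0.9877 - 2.8 * -0.1564
= -3.2594 - -0.438
= -2.8214


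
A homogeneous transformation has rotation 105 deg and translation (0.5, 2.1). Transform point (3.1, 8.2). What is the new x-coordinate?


x' = cos(theta)*px - sin(theta)*py + tx
= -0.2588*3.1 - 0.9659*8.2 + 0.5
= -8.2229


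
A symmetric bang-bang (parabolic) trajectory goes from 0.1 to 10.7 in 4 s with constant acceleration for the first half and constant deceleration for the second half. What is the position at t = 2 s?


Symmetric rest-to-rest: each phase covers (pf-p0)/2 in time T/2. 0.5*a*(T/2)^2 = (pf-p0)/2 => a = 4*(pf-p0)/T^2
a = 4*(10.7-0.1)/4^2 = 2.65
t = 2 is in the acceleration phase (t <= T/2).
p = p0 + 0.5*a*t^2 = 0.1 + 0.5*2.65*2^2
= 5.4


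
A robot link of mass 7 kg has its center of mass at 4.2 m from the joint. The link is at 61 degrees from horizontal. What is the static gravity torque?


tau = m*g*L*cos(angle)
= 7 * 9.81 * 4.2 * cos(61 deg)
= 7 * 9.81 * 4.2 * 0.4848
= 139.8259 Nm


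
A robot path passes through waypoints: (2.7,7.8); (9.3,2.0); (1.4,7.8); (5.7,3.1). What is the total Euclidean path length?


Segment lengths:
  seg1 = sqrt((6.6)^2 + (-5.8)^2) = 8.7864
  seg2 = sqrt((-7.9)^2 + (5.8)^2) = 9.8005
  seg3 = sqrt((4.3)^2 + (-4.7)^2) = 6.3702
Total = 24.9571


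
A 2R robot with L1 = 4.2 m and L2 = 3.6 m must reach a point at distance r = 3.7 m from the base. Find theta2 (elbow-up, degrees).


cos(theta2) = (r^2 - L1^2 - L2^2) / (2*L1*L2)
cos(theta2) = (13.69 - 17.64 - 12.96) / 30.24
cos(theta2) = -0.559193
theta2 = 124.0 degrees


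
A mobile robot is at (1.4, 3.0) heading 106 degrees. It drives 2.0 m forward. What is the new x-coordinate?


x_new = x0 + d*cos(theta)
= 1.4 + 2.0*cos(106)
= 1.4 + -0.5513
= 0.8487


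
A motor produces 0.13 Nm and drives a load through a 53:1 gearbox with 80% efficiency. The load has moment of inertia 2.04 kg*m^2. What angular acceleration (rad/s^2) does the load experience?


tau_out = tau_motor * N * eta
= 0.13 * 53 * 0.8 = 5.512 Nm
alpha = tau_out / I = 5.512 / 2.04
= 2.702 rad/s^2


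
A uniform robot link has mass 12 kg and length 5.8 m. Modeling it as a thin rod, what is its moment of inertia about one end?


I = (1/3) * m * L^2
= (1/3) * 12 * 5.8^2
= 0.333333 * 12 * 33.64
= 134.56 kg*m^2


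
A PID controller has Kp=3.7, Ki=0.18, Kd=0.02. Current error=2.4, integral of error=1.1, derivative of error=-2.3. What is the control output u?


u = Kp*e + Ki*int(e) + Kd*de/dt
= 3.7*2.4 + 0.18*1.1 + 0.02*(-2.3)
= 8.88 + 0.198 + -0.046
= 9.032


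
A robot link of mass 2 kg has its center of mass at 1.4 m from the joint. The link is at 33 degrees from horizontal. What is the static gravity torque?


tau = m*g*L*cos(angle)
= 2 * 9.81 * 1.4 * cos(33 deg)
= 2 * 9.81 * 1.4 * 0.8387
= 23.0366 Nm


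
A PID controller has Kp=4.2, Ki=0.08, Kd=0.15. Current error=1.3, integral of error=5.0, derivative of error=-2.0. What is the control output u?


u = Kp*e + Ki*int(e) + Kd*de/dt
= 4.2*1.3 + 0.08*5.0 + 0.15*(-2.0)
= 5.46 + 0.4 + -0.3
= 5.56


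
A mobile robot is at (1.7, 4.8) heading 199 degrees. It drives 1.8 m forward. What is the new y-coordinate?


y_new = y0 + d*sin(theta)
= 4.8 + 1.8*sin(199)
= 4.8 + -0.586
= 4.214


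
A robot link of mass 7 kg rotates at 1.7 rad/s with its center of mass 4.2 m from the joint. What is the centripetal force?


F = m * omega^2 * r
= 7 * 1.7^2 * 4.2
= 7 * 2.89 * 4.2
= 84.966 N


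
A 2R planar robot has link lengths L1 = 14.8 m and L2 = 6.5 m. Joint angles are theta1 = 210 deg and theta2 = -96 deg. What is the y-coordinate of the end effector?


Convert angles to radians: theta1 = 3.6652, theta2 = -1.6755
y = L1*sin(theta1) + L2*sin(theta1+theta2)
y = -7.4 + 5.938
y = -1.462


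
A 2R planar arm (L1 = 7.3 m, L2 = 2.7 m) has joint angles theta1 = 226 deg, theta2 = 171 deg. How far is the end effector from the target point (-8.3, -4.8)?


End effector via forward kinematics:
x = L1*cos(t1) + L2*cos(t1+t2) = -2.9147
y = L1*sin(t1) + L2*sin(t1+t2) = -3.6263
Distance to target:
d = sqrt((-8.3 - -2.9147)^2 + (-4.8 - -3.6263)^2)
= sqrt(29.0016 + 1.3776)
= 5.5117 m


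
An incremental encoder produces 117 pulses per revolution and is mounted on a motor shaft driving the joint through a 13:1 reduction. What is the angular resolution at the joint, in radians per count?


counts per rev = 117
effective counts at joint = 117 * 13 = 1521
resolution = 2*pi / 1521
= 0.0041 rad/count


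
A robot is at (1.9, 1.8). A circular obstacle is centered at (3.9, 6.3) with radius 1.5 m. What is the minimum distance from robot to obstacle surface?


center_dist = sqrt((1.9-3.9)^2 + (1.8-6.3)^2)
= sqrt(4.0 + 20.25)
= 4.9244
min_dist = center_dist - radius = 4.9244 - 1.5 = 3.4244 m


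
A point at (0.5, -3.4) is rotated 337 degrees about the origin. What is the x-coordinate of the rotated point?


x' = x*cos(theta) - y*sin(theta)
cos(337 deg) = 0.9205, sin(337 deg) = -0.3907
x' = 0.5 * 0.9205 - -3.4 * -0.3907
= 0.4603 - 1.3285
= -0.8682


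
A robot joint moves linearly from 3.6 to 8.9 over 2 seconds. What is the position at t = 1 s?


s = t/T = 1/2 = 0.5
p(t) = p0 + (pf-p0)*s
= 3.6 + (8.9 - 3.6) * 0.5
= 6.25


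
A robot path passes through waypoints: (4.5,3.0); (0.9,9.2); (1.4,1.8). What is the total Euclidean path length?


Segment lengths:
  seg1 = sqrt((-3.6)^2 + (6.2)^2) = 7.1694
  seg2 = sqrt((0.5)^2 + (-7.4)^2) = 7.4169
Total = 14.5863


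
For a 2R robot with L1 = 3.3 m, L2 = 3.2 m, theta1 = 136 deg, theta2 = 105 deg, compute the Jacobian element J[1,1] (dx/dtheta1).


J[1,1] = -L1*sin(t1) - L2*sin(t1+t2)
= -3.3*sin(136) - 3.2*sin(241)
= 0.5064


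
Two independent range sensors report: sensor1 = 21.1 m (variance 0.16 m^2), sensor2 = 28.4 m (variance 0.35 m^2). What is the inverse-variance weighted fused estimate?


w1 = (1/var1) / (1/var1 + 1/var2)
   = 6.25 / (6.25 + 2.8571) = 0.6863
w2 = 1 - w1 = 0.3137
fused = w1*s1 + w2*s2 = 14.4804 + 8.9098
= 23.3902 m


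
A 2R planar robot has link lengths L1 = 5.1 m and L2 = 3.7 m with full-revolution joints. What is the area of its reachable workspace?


r_max = L1 + L2 = 8.8 m
r_min = |L1 - L2| = 1.4 m
Area = pi*(r_max^2 - r_min^2)
= pi*(77.44 - 1.96)
= pi * 75.48
= 237.1274 m^2


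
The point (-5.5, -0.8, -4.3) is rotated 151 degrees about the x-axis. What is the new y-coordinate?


Rotation about x-axis: y' = y*cos(theta) - z*sin(theta)
= -0.8 * -0.8746 - -4.3 * 0.4848
= 2.7844


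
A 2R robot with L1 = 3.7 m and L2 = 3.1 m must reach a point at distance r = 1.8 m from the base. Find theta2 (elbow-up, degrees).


cos(theta2) = (r^2 - L1^2 - L2^2) / (2*L1*L2)
cos(theta2) = (3.24 - 13.69 - 9.61) / 22.94
cos(theta2) = -0.874455
theta2 = 150.9806 degrees


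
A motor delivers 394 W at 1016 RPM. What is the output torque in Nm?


omega = 1016 * 2*pi/60 = 106.3953 rad/s
tau = P / omega = 394 / 106.3953
= 3.7032 Nm


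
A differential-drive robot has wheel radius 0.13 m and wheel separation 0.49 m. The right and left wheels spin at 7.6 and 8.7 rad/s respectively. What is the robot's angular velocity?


vR = r*wR = 0.13*7.6 = 0.988 m/s
vL = r*wL = 0.13*8.7 = 1.131 m/s
v = (vR+vL)/2 = 1.0595 m/s
omega = (vR-vL)/L = -0.2918 rad/s
angular velocity = -0.2918 rad/s


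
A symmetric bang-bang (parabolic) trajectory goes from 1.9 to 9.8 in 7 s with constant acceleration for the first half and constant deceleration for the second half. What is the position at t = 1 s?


Symmetric rest-to-rest: each phase covers (pf-p0)/2 in time T/2. 0.5*a*(T/2)^2 = (pf-p0)/2 => a = 4*(pf-p0)/T^2
a = 4*(9.8-1.9)/7^2 = 0.6449
t = 1 is in the acceleration phase (t <= T/2).
p = p0 + 0.5*a*t^2 = 1.9 + 0.5*0.6449*1^2
= 2.2224


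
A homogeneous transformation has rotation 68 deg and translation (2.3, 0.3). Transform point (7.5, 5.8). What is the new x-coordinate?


x' = cos(theta)*px - sin(theta)*py + tx
= 0.3746*7.5 - 0.9272*5.8 + 2.3
= -0.2681


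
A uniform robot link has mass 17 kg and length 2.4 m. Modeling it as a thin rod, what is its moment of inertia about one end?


I = (1/3) * m * L^2
= (1/3) * 17 * 2.4^2
= 0.333333 * 17 * 5.76
= 32.64 kg*m^2


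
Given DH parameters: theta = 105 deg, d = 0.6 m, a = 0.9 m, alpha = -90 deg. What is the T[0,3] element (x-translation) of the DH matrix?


T[0,3] = a * cos(theta)
= 0.9 * cos(105 deg)
= 0.9 * -0.2588
= -0.2329


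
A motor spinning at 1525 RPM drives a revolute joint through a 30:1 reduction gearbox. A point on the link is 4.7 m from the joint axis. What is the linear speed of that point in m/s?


omega_motor = 1525 * 2*pi/60 = 159.6976 rad/s
omega_joint = omega_motor / 30 = 5.3233 rad/s
v = omega_joint * r = 5.3233 * 4.7
= 25.0193 m/s


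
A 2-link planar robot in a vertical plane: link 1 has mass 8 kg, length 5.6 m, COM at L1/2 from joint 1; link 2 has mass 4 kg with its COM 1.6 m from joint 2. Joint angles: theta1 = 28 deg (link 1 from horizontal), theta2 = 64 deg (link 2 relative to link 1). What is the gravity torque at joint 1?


Horizontal distance from joint 1 to link-1 COM:
  x_c1 = (L1/2)*cos(t1) = 2.8 * 0.8829 = 2.4723 m
Horizontal distance from joint 1 to link-2 COM:
  x_c2 = L1*cos(t1) + Lc2*cos(t1+t2)
       = 5.6*0.8829 + 1.6*-0.0349 = 4.8887 m
tau1 = m1*g*x_c1 + m2*g*x_c2
     = 8*9.81*2.4723 + 4*9.81*4.8887
     = 194.0224 + 191.8313
     = 385.8537 Nm


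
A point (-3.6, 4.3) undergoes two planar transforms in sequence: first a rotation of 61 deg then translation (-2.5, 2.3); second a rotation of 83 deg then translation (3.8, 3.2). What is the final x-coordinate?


After transform 1:
x1 = cos(61)*-3.6 - sin(61)*4.3 + -2.5 = -8.0062
y1 = sin(61)*-3.6 + cos(61)*4.3 + 2.3 = 1.2361
After transform 2:
x2 = cos(83)*-8.0062 - sin(83)*1.2361 + 3.8
= 1.5975
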